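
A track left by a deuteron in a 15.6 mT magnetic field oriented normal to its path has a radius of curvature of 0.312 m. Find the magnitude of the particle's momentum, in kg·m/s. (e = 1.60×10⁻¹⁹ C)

p ≈ 7.79×10^-22 kg·m/s

Since qvB = mv²/r, the momentum p = mv = qBr.
p = (1×1.60×10^-19)(0.0156)(0.312) = 7.79×10^-22 kg·m/s.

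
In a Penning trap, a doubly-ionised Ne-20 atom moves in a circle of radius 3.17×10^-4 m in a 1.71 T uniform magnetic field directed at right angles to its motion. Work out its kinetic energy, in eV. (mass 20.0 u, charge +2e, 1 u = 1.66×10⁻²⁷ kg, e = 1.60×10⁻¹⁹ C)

K ≈ 2.83 eV

v = qBr/m = (2×1.60×10^-19)(1.71)(3.17×10^-4) / (3.32×10^-26) = 5220 m/s.
K = ½mv² = 0.5·(3.32×10^-26)·(5220)² = 4.53×10^-19 J = 2.83 eV.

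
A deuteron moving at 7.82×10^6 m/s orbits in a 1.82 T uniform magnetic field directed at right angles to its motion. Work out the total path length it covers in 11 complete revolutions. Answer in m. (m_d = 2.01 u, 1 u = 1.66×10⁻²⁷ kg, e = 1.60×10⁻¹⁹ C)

L ≈ 6.19 m

r = mv/(qB) = 0.0896 m, so one revolution covers 2πr = 0.563 m.
In 11 revolutions: L = 11·2πr = 6.19 m.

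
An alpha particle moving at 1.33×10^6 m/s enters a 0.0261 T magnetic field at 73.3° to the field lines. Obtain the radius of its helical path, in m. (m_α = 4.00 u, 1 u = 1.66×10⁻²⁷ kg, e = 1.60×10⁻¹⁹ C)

Only the perpendicular component v⊥ = v sin73.3° = 1.27×10^6 m/s is bent by the field.
r = m v⊥ /(qB) = (6.64×10^-27)(1.27×10^6) / [(2×1.60×10^-19)(0.0261)] = 1.01 m.

r ≈ 1.01 m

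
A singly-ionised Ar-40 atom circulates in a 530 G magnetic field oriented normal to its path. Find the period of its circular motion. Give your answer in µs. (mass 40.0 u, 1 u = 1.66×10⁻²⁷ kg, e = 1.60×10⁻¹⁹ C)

The cyclotron period is independent of speed: T = 2πm/(qB).
T = 2π(6.64×10^-26) / [(1×1.60×10^-19)(0.0530)] = 4.92×10^-5 s.

T ≈ 49.2 µs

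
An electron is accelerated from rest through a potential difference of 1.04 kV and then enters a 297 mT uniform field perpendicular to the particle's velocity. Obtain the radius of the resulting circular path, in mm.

r ≈ 0.366 mm

The kinetic energy gained is K = qV = (1×1.60×10^-19)(1040) = 1.66×10^-16 J.
v = √(2K/m) = 1.91×10^7 m/s.
r = mv/(qB) = (9.11×10^-31)(1.91×10^7) / [(1×1.60×10^-19)(0.297)] = 3.66×10^-4 m.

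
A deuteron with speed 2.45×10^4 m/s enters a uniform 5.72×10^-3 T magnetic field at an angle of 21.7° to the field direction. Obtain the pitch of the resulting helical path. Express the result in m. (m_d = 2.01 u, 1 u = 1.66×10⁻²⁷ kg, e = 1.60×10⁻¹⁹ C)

pitch ≈ 0.521 m

The velocity component along B is v∥ = v cos21.7° = 2.28×10^4 m/s.
The cyclotron period T = 2πm/(qB) = 2.29×10^-5 s is set by m, q, B alone.
Pitch = v∥·T = (2.28×10^4)(2.29×10^-5) = 0.521 m.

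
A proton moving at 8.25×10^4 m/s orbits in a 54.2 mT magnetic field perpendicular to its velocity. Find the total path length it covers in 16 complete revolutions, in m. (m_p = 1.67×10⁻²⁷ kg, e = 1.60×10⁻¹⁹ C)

r = mv/(qB) = 0.0159 m, so one revolution covers 2πr = 0.0998 m.
In 16 revolutions: L = 16·2πr = 1.60 m.

L ≈ 1.60 m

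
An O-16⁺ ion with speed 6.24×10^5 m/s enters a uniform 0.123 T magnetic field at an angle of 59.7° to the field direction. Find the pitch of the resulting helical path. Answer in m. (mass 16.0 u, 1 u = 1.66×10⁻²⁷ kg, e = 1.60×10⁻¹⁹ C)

pitch ≈ 2.67 m

The velocity component along B is v∥ = v cos59.7° = 3.15×10^5 m/s.
The cyclotron period T = 2πm/(qB) = 8.48×10^-6 s is set by m, q, B alone.
Pitch = v∥·T = (3.15×10^5)(8.48×10^-6) = 2.67 m.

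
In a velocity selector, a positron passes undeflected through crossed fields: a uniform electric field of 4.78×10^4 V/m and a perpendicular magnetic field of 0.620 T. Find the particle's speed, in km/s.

For zero net force, qE = qvB, so v = E/B.
v = (4.78×10^4) / (0.620) = 7.71×10^4 m/s.

v ≈ 77.1 km/s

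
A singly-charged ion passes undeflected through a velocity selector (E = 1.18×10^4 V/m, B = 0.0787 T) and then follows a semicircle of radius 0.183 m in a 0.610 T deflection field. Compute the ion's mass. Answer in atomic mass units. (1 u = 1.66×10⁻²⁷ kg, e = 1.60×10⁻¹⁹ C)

m ≈ 71.8 u

v = E/B₁ = 1.50×10^5 m/s.
From r = mv/(qB₂), m = qB₂r/v = (1×1.60×10^-19)(0.610)(0.183) / (1.50×10^5) = 1.19×10^-25 kg.
In atomic mass units: m = 1.19×10^-25 / 1.66×10^-27 = 71.8 u.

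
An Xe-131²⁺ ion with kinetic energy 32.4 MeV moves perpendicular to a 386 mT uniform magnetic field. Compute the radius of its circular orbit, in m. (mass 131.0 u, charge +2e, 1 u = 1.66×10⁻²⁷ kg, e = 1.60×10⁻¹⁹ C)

r ≈ 12.2 m

Convert the energy: K = 32.4 MeV = 5.18×10^-12 J.
v = √(2K/m) = √(2·5.18×10^-12/2.17×10^-25) = 6.90×10^6 m/s.
r = mv/(qB) = (2.17×10^-25)(6.90×10^6) / [(2×1.60×10^-19)(0.386)] = 12.2 m.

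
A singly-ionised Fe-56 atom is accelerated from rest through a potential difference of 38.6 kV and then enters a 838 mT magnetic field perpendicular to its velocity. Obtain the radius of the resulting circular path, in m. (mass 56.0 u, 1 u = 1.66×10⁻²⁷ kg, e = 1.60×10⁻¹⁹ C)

r ≈ 0.253 m

The kinetic energy gained is K = qV = (1×1.60×10^-19)(3.86×10^4) = 6.18×10^-15 J.
v = √(2K/m) = 3.65×10^5 m/s.
r = mv/(qB) = (9.30×10^-26)(3.65×10^5) / [(1×1.60×10^-19)(0.838)] = 0.253 m.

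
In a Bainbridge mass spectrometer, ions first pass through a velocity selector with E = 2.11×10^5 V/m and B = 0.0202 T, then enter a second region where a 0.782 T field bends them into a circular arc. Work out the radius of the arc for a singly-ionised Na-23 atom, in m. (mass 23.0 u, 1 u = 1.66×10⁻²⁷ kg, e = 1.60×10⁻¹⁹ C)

The selector passes v = E/B = 2.11×10^5/0.0202 = 1.04×10^7 m/s.
In the deflection region, r = mv/(qB₂) = (3.82×10^-26)(1.04×10^7) / [(1×1.60×10^-19)(0.782)] = 3.19 m.

r ≈ 3.19 m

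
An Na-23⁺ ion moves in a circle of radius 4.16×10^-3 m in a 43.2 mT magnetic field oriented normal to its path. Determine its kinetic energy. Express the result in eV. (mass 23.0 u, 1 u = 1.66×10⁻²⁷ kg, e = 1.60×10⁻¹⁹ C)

K ≈ 0.0677 eV

v = qBr/m = (1×1.60×10^-19)(0.0432)(4.16×10^-3) / (3.82×10^-26) = 753 m/s.
K = ½mv² = 0.5·(3.82×10^-26)·(753)² = 1.08×10^-20 J = 0.0677 eV.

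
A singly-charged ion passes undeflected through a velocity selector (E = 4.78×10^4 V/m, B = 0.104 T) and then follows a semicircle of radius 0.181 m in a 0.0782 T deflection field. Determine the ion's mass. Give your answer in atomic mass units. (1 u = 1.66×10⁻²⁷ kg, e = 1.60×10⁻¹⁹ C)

m ≈ 2.97 u

v = E/B₁ = 4.60×10^5 m/s.
From r = mv/(qB₂), m = qB₂r/v = (1×1.60×10^-19)(0.0782)(0.181) / (4.60×10^5) = 4.93×10^-27 kg.
In atomic mass units: m = 4.93×10^-27 / 1.66×10^-27 = 2.97 u.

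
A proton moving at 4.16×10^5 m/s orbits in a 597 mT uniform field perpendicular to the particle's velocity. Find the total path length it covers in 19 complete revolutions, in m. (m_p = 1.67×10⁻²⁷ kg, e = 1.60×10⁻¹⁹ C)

r = mv/(qB) = 7.27×10^-3 m, so one revolution covers 2πr = 0.0457 m.
In 19 revolutions: L = 19·2πr = 0.868 m.

L ≈ 0.868 m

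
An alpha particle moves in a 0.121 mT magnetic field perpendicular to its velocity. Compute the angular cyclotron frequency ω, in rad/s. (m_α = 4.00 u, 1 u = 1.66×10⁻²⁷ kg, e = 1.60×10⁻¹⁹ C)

ω = qB/m = (2×1.60×10^-19)(1.21×10^-4) / (6.64×10^-27) = 5830 rad/s.

ω ≈ 5830 rad/s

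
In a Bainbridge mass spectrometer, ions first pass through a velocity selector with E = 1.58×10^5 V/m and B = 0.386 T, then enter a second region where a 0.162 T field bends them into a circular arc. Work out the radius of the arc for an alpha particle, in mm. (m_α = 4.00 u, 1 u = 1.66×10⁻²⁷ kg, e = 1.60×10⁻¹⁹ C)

The selector passes v = E/B = 1.58×10^5/0.386 = 4.09×10^5 m/s.
In the deflection region, r = mv/(qB₂) = (6.64×10^-27)(4.09×10^5) / [(2×1.60×10^-19)(0.162)] = 0.0524 m.

r ≈ 52.4 mm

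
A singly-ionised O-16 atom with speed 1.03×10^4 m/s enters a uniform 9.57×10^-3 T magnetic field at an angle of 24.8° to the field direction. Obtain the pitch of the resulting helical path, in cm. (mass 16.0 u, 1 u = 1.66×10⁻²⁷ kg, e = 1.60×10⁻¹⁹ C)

The velocity component along B is v∥ = v cos24.8° = 9350 m/s.
The cyclotron period T = 2πm/(qB) = 1.09×10^-4 s is set by m, q, B alone.
Pitch = v∥·T = (9350)(1.09×10^-4) = 1.02 m.

pitch ≈ 102 cm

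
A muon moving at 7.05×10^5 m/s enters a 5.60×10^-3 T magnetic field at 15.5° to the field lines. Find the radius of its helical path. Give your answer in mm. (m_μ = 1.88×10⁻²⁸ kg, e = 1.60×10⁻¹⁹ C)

Only the perpendicular component v⊥ = v sin15.5° = 1.88×10^5 m/s is bent by the field.
r = m v⊥ /(qB) = (1.88×10^-28)(1.88×10^5) / [(1×1.60×10^-19)(5.60×10^-3)] = 0.0395 m.

r ≈ 39.5 mm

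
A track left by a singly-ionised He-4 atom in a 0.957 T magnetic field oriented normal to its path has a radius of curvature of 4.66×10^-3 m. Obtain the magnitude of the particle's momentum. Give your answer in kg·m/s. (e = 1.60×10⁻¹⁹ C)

p ≈ 7.14×10^-22 kg·m/s

Since qvB = mv²/r, the momentum p = mv = qBr.
p = (1×1.60×10^-19)(0.957)(4.66×10^-3) = 7.14×10^-22 kg·m/s.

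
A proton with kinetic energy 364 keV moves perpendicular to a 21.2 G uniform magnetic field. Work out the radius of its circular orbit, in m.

r ≈ 41.1 m

Convert the energy: K = 364 keV = 5.82×10^-14 J.
v = √(2K/m) = √(2·5.82×10^-14/1.67×10^-27) = 8.35×10^6 m/s.
r = mv/(qB) = (1.67×10^-27)(8.35×10^6) / [(1×1.60×10^-19)(2.12×10^-3)] = 41.1 m.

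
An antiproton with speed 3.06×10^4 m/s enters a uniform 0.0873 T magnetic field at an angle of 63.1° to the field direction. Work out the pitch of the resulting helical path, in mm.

The velocity component along B is v∥ = v cos63.1° = 1.38×10^4 m/s.
The cyclotron period T = 2πm/(qB) = 7.51×10^-7 s is set by m, q, B alone.
Pitch = v∥·T = (1.38×10^4)(7.51×10^-7) = 0.0104 m.

pitch ≈ 10.4 mm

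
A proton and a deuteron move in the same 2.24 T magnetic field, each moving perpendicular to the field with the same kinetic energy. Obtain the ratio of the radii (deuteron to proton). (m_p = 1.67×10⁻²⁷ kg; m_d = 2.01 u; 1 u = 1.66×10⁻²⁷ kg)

r = √(2mK)/(qB) ⇒ at equal K, r ∝ √m/q.
r_{deuteron}/r_{proton} = 1.41.

ratio ≈ 1.41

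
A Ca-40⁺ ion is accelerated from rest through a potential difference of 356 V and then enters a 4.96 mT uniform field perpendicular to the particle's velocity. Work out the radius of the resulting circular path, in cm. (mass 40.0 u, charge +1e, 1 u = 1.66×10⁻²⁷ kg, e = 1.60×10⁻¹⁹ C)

r ≈ 347 cm

The kinetic energy gained is K = qV = (1×1.60×10^-19)(356) = 5.70×10^-17 J.
v = √(2K/m) = 4.14×10^4 m/s.
r = mv/(qB) = (6.64×10^-26)(4.14×10^4) / [(1×1.60×10^-19)(4.96×10^-3)] = 3.47 m.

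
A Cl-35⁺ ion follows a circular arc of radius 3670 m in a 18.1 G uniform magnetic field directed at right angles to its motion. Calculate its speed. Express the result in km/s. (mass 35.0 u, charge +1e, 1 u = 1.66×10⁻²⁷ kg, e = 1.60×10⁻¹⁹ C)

From qvB = mv²/r, v = qBr/m.
v = (1×1.60×10^-19)(1.81×10^-3)(3670) / (5.81×10^-26) = 1.83×10^7 m/s.

v ≈ 18300 km/s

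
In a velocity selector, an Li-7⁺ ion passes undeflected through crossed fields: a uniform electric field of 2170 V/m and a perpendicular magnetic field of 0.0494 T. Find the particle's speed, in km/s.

For zero net force, qE = qvB, so v = E/B.
v = (2170) / (0.0494) = 4.39×10^4 m/s.

v ≈ 43.9 km/s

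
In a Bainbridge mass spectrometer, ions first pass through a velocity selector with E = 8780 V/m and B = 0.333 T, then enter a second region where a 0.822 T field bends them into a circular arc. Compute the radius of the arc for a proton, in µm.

The selector passes v = E/B = 8780/0.333 = 2.64×10^4 m/s.
In the deflection region, r = mv/(qB₂) = (1.67×10^-27)(2.64×10^4) / [(1×1.60×10^-19)(0.822)] = 3.35×10^-4 m.

r ≈ 335 µm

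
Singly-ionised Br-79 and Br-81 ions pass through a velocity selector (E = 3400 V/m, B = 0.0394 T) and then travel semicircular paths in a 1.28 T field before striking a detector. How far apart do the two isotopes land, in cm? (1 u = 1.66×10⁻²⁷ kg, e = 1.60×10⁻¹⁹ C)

Δd ≈ 0.280 cm

Both emerge at v = E/B₁ = 8.63×10^4 m/s.
r = mv/(qB₂), so r₁ = 0.05526 m and r₂ = 0.05666 m, giving Δr = 1.40×10^-3 m.
After a semicircle each ion lands a diameter 2r from the entry slit, so the separation is 2Δr = 2.80×10^-3 m.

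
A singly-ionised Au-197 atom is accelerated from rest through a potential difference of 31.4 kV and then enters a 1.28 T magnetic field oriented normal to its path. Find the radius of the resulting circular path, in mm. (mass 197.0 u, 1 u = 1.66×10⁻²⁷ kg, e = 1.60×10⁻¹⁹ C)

r ≈ 280 mm

The kinetic energy gained is K = qV = (1×1.60×10^-19)(3.14×10^4) = 5.02×10^-15 J.
v = √(2K/m) = 1.75×10^5 m/s.
r = mv/(qB) = (3.27×10^-25)(1.75×10^5) / [(1×1.60×10^-19)(1.28)] = 0.280 m.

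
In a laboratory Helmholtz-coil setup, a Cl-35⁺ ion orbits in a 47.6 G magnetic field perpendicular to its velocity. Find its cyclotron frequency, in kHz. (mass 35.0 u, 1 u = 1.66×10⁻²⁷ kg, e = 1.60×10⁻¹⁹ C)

f ≈ 2.09 kHz

f = qB/(2πm) = (1×1.60×10^-19)(4.76×10^-3) / [2π(5.81×10^-26)] = 2090 Hz.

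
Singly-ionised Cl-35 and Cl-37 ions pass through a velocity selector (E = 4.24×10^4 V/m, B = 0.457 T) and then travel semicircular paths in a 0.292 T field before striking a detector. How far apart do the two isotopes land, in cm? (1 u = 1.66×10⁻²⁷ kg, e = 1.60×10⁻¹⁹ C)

Both emerge at v = E/B₁ = 9.28×10^4 m/s.
r = mv/(qB₂), so r₁ = 0.11538 m and r₂ = 0.12197 m, giving Δr = 6.59×10^-3 m.
After a semicircle each ion lands a diameter 2r from the entry slit, so the separation is 2Δr = 0.0132 m.

Δd ≈ 1.32 cm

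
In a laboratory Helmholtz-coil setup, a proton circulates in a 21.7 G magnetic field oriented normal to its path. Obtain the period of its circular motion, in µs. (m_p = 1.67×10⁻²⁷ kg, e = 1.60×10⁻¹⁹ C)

T ≈ 30.2 µs

The cyclotron period is independent of speed: T = 2πm/(qB).
T = 2π(1.67×10^-27) / [(1×1.60×10^-19)(2.17×10^-3)] = 3.02×10^-5 s.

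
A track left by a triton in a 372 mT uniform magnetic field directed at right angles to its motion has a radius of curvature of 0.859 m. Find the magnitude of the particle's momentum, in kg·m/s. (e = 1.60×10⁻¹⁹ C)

p ≈ 5.11×10^-20 kg·m/s

Since qvB = mv²/r, the momentum p = mv = qBr.
p = (1×1.60×10^-19)(0.372)(0.859) = 5.11×10^-20 kg·m/s.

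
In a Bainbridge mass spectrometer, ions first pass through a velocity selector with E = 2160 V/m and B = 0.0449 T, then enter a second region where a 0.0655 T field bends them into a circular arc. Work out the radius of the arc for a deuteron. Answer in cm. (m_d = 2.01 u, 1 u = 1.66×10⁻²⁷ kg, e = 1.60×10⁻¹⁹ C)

The selector passes v = E/B = 2160/0.0449 = 4.81×10^4 m/s.
In the deflection region, r = mv/(qB₂) = (3.34×10^-27)(4.81×10^4) / [(1×1.60×10^-19)(0.0655)] = 0.0153 m.

r ≈ 1.53 cm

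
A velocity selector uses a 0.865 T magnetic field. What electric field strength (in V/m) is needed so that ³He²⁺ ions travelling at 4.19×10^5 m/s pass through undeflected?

qE = qvB ⇒ E = vB = (4.19×10^5)(0.865) = 3.62×10^5 V/m.

E ≈ 3.62×10^5 V/m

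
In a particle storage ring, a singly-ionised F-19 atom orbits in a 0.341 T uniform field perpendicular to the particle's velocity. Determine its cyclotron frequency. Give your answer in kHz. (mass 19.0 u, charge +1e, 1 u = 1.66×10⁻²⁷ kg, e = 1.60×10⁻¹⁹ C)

f = qB/(2πm) = (1×1.60×10^-19)(0.341) / [2π(3.15×10^-26)] = 2.75×10^5 Hz.

f ≈ 275 kHz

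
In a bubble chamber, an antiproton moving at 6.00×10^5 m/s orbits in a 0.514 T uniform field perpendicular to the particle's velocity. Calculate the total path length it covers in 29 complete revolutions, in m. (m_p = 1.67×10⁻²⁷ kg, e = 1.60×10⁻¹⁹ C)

r = mv/(qB) = 0.0122 m, so one revolution covers 2πr = 0.0766 m.
In 29 revolutions: L = 29·2πr = 2.22 m.

L ≈ 2.22 m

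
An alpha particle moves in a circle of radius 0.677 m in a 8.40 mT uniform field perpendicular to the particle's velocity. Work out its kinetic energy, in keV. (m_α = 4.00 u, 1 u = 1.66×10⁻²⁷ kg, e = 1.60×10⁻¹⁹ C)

K ≈ 1.56 keV

v = qBr/m = (2×1.60×10^-19)(8.40×10^-3)(0.677) / (6.64×10^-27) = 2.74×10^5 m/s.
K = ½mv² = 0.5·(6.64×10^-27)·(2.74×10^5)² = 2.49×10^-16 J = 1.56 keV.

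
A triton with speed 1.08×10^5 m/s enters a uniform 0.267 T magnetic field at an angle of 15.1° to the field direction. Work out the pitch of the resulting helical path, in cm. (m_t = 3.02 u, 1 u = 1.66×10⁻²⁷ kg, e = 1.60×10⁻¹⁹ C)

pitch ≈ 7.69 cm

The velocity component along B is v∥ = v cos15.1° = 1.04×10^5 m/s.
The cyclotron period T = 2πm/(qB) = 7.37×10^-7 s is set by m, q, B alone.
Pitch = v∥·T = (1.04×10^5)(7.37×10^-7) = 0.0769 m.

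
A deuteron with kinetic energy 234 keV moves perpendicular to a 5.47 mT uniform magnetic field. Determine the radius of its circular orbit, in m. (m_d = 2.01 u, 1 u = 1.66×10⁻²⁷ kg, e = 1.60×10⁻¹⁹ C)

Convert the energy: K = 234 keV = 3.74×10^-14 J.
v = √(2K/m) = √(2·3.74×10^-14/3.34×10^-27) = 4.74×10^6 m/s.
r = mv/(qB) = (3.34×10^-27)(4.74×10^6) / [(1×1.60×10^-19)(5.47×10^-3)] = 18.1 m.

r ≈ 18.1 m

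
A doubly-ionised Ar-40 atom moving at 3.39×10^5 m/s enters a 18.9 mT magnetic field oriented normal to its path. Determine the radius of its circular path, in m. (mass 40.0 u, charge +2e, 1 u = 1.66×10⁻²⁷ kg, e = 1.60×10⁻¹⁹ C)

The magnetic force provides the centripetal force: qvB = mv²/r, so r = mv/(qB).
r = (6.64×10^-26 kg)(3.39×10^5 m/s) / [(2×1.60×10^-19 C)(0.0189 T)] = 3.72 m.

r ≈ 3.72 m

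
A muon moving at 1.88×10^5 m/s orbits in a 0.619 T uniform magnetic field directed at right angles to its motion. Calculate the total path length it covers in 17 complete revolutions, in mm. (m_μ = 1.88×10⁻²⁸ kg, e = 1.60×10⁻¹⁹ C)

r = mv/(qB) = 3.57×10^-4 m, so one revolution covers 2πr = 2.24×10^-3 m.
In 17 revolutions: L = 17·2πr = 0.0381 m.

L ≈ 38.1 mm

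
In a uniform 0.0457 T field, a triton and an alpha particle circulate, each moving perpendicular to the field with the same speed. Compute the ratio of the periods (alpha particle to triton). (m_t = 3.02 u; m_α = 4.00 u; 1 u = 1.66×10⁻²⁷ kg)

ratio ≈ 0.662

T = 2πm/(qB) is independent of speed, so T₂/T₁ = (m₂/q₂)/(m₁/q₁).
T_{alpha particle}/T_{triton} = (6.64×10^-27/2e) / (5.01×10^-27/1e) = 0.662.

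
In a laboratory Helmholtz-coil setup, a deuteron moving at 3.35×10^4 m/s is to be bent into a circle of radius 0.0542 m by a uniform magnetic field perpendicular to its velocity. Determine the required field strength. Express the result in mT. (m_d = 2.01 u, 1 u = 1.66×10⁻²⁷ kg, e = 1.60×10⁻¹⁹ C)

qvB = mv²/r gives B = mv/(qr).
B = (3.34×10^-27)(3.35×10^4) / [(1×1.60×10^-19)(0.0542)] = 0.0129 T.

B ≈ 12.9 mT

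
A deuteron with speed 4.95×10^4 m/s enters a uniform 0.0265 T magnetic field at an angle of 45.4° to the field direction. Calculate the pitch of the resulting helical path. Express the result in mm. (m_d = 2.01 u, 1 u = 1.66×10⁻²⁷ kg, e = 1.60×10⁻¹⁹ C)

pitch ≈ 172 mm

The velocity component along B is v∥ = v cos45.4° = 3.48×10^4 m/s.
The cyclotron period T = 2πm/(qB) = 4.94×10^-6 s is set by m, q, B alone.
Pitch = v∥·T = (3.48×10^4)(4.94×10^-6) = 0.172 m.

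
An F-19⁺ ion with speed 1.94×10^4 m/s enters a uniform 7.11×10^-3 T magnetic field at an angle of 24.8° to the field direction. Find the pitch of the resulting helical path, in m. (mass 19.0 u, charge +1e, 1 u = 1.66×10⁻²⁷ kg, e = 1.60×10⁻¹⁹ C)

The velocity component along B is v∥ = v cos24.8° = 1.76×10^4 m/s.
The cyclotron period T = 2πm/(qB) = 1.74×10^-4 s is set by m, q, B alone.
Pitch = v∥·T = (1.76×10^4)(1.74×10^-4) = 3.07 m.

pitch ≈ 3.07 m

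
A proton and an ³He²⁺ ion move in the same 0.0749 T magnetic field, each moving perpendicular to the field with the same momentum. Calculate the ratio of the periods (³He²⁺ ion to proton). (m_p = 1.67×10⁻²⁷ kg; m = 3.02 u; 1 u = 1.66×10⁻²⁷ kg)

T = 2πm/(qB) is independent of speed, so T₂/T₁ = (m₂/q₂)/(m₁/q₁).
T_{³He²⁺ ion}/T_{proton} = (5.01×10^-27/2e) / (1.67×10^-27/1e) = 1.50.

ratio ≈ 1.50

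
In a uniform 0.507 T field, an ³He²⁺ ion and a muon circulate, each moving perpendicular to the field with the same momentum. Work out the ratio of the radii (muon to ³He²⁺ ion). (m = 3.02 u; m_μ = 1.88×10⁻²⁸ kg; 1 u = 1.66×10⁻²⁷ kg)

ratio ≈ 2.00

r = p/(qB) ⇒ at equal p, r ∝ 1/q.
r_{muon}/r_{³He²⁺ ion} = 2.00.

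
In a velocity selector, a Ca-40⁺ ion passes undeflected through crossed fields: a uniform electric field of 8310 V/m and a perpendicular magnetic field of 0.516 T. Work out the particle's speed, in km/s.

For zero net force, qE = qvB, so v = E/B.
v = (8310) / (0.516) = 1.61×10^4 m/s.

v ≈ 16.1 km/s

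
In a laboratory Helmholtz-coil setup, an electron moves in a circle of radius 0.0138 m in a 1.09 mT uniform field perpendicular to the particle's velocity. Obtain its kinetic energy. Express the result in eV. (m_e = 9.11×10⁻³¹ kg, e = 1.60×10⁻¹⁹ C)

K ≈ 19.9 eV

v = qBr/m = (1×1.60×10^-19)(1.09×10^-3)(0.0138) / (9.11×10^-31) = 2.64×10^6 m/s.
K = ½mv² = 0.5·(9.11×10^-31)·(2.64×10^6)² = 3.18×10^-18 J = 19.9 eV.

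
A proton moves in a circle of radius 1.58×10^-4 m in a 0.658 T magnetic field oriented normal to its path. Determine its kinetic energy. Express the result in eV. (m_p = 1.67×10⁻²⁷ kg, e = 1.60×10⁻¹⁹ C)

v = qBr/m = (1×1.60×10^-19)(0.658)(1.58×10^-4) / (1.67×10^-27) = 9960 m/s.
K = ½mv² = 0.5·(1.67×10^-27)·(9960)² = 8.28×10^-20 J = 0.518 eV.

K ≈ 0.518 eV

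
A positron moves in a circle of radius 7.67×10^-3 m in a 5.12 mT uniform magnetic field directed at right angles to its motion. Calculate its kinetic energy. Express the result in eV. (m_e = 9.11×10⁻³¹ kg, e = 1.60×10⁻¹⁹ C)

v = qBr/m = (1×1.60×10^-19)(5.12×10^-3)(7.67×10^-3) / (9.11×10^-31) = 6.90×10^6 m/s.
K = ½mv² = 0.5·(9.11×10^-31)·(6.90×10^6)² = 2.17×10^-17 J = 135 eV.

K ≈ 135 eV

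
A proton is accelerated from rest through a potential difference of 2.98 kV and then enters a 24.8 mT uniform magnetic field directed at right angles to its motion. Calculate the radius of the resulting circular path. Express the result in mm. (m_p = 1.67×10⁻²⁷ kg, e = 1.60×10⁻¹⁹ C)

The kinetic energy gained is K = qV = (1×1.60×10^-19)(2980) = 4.77×10^-16 J.
v = √(2K/m) = 7.56×10^5 m/s.
r = mv/(qB) = (1.67×10^-27)(7.56×10^5) / [(1×1.60×10^-19)(0.0248)] = 0.318 m.

r ≈ 318 mm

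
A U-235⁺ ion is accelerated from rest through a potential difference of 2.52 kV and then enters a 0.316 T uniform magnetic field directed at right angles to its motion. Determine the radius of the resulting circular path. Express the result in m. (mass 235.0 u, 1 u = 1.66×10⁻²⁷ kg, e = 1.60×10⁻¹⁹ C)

The kinetic energy gained is K = qV = (1×1.60×10^-19)(2520) = 4.03×10^-16 J.
v = √(2K/m) = 4.55×10^4 m/s.
r = mv/(qB) = (3.90×10^-25)(4.55×10^4) / [(1×1.60×10^-19)(0.316)] = 0.351 m.

r ≈ 0.351 m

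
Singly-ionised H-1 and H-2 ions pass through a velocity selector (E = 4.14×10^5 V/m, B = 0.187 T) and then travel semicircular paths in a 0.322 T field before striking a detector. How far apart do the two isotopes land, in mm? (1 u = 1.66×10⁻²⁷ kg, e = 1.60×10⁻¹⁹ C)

Δd ≈ 143 mm

Both emerge at v = E/B₁ = 2.21×10^6 m/s.
r = mv/(qB₂), so r₁ = 0.07133 m and r₂ = 0.1427 m, giving Δr = 0.0713 m.
After a semicircle each ion lands a diameter 2r from the entry slit, so the separation is 2Δr = 0.143 m.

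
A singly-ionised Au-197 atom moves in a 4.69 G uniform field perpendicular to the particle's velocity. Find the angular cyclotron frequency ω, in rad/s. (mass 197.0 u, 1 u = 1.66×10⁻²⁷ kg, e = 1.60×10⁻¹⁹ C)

ω ≈ 229 rad/s

ω = qB/m = (1×1.60×10^-19)(4.69×10^-4) / (3.27×10^-25) = 229 rad/s.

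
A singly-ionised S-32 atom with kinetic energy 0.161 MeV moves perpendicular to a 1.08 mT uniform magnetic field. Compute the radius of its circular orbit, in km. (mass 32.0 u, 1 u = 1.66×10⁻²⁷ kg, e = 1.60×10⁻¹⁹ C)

r ≈ 0.303 km

Convert the energy: K = 0.161 MeV = 2.58×10^-14 J.
v = √(2K/m) = √(2·2.58×10^-14/5.31×10^-26) = 9.85×10^5 m/s.
r = mv/(qB) = (5.31×10^-26)(9.85×10^5) / [(1×1.60×10^-19)(1.08×10^-3)] = 303 m.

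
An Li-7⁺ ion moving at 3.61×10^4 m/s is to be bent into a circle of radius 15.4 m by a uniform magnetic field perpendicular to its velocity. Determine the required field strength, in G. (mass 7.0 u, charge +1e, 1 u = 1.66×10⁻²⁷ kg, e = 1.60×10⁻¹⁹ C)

B ≈ 1.70 G

qvB = mv²/r gives B = mv/(qr).
B = (1.16×10^-26)(3.61×10^4) / [(1×1.60×10^-19)(15.4)] = 1.70×10^-4 T.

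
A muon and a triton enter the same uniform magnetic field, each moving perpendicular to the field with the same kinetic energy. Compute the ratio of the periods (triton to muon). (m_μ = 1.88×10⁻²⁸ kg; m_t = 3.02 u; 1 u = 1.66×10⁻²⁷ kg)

T = 2πm/(qB) is independent of speed, so T₂/T₁ = (m₂/q₂)/(m₁/q₁).
T_{triton}/T_{muon} = (5.01×10^-27/1e) / (1.88×10^-28/1e) = 26.7.

ratio ≈ 26.7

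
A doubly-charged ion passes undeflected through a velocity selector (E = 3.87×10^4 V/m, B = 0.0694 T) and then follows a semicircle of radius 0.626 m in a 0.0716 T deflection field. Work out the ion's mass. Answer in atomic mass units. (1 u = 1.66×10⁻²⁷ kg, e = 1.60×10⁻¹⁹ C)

v = E/B₁ = 5.58×10^5 m/s.
From r = mv/(qB₂), m = qB₂r/v = (2×1.60×10^-19)(0.0716)(0.626) / (5.58×10^5) = 2.57×10^-26 kg.
In atomic mass units: m = 2.57×10^-26 / 1.66×10^-27 = 15.5 u.

m ≈ 15.5 u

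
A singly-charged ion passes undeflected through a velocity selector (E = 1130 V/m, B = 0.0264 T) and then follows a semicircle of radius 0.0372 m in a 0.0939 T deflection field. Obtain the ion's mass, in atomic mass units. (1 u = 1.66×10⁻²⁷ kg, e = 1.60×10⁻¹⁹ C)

m ≈ 7.87 u

v = E/B₁ = 4.28×10^4 m/s.
From r = mv/(qB₂), m = qB₂r/v = (1×1.60×10^-19)(0.0939)(0.0372) / (4.28×10^4) = 1.31×10^-26 kg.
In atomic mass units: m = 1.31×10^-26 / 1.66×10^-27 = 7.87 u.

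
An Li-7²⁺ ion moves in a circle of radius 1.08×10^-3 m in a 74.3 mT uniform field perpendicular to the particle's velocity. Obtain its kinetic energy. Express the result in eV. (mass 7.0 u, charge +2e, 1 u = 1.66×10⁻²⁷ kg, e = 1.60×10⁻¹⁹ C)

v = qBr/m = (2×1.60×10^-19)(0.0743)(1.08×10^-3) / (1.16×10^-26) = 2210 m/s.
K = ½mv² = 0.5·(1.16×10^-26)·(2210)² = 2.84×10^-20 J = 0.177 eV.

K ≈ 0.177 eV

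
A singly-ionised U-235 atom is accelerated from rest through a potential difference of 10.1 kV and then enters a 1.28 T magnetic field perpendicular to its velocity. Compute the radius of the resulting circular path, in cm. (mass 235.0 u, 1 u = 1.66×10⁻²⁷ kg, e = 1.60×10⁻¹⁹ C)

The kinetic energy gained is K = qV = (1×1.60×10^-19)(1.01×10^4) = 1.62×10^-15 J.
v = √(2K/m) = 9.10×10^4 m/s.
r = mv/(qB) = (3.90×10^-25)(9.10×10^4) / [(1×1.60×10^-19)(1.28)] = 0.173 m.

r ≈ 17.3 cm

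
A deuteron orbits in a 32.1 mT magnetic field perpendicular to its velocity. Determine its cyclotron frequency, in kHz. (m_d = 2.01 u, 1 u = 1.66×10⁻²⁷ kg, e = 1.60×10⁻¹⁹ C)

f ≈ 245 kHz

f = qB/(2πm) = (1×1.60×10^-19)(0.0321) / [2π(3.34×10^-27)] = 2.45×10^5 Hz.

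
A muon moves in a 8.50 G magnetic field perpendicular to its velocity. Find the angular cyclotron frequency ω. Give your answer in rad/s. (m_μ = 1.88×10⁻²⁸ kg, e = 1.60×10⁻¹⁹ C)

ω ≈ 7.23×10^5 rad/s

ω = qB/m = (1×1.60×10^-19)(8.50×10^-4) / (1.88×10^-28) = 7.23×10^5 rad/s.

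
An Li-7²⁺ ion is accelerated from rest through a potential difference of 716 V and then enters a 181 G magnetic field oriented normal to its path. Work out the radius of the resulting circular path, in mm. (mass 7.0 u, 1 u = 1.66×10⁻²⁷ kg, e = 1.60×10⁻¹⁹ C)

The kinetic energy gained is K = qV = (2×1.60×10^-19)(716) = 2.29×10^-16 J.
v = √(2K/m) = 1.99×10^5 m/s.
r = mv/(qB) = (1.16×10^-26)(1.99×10^5) / [(2×1.60×10^-19)(0.0181)] = 0.398 m.

r ≈ 398 mm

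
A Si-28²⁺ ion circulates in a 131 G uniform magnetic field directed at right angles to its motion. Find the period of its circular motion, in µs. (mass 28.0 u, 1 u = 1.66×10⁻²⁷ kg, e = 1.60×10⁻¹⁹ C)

The cyclotron period is independent of speed: T = 2πm/(qB).
T = 2π(4.65×10^-26) / [(2×1.60×10^-19)(0.0131)] = 6.97×10^-5 s.

T ≈ 69.7 µs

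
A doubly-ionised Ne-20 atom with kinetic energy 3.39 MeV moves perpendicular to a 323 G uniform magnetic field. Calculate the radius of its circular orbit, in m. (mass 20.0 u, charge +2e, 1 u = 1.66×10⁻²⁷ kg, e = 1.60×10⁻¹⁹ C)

r ≈ 18.4 m

Convert the energy: K = 3.39 MeV = 5.42×10^-13 J.
v = √(2K/m) = √(2·5.42×10^-13/3.32×10^-26) = 5.72×10^6 m/s.
r = mv/(qB) = (3.32×10^-26)(5.72×10^6) / [(2×1.60×10^-19)(0.0323)] = 18.4 m.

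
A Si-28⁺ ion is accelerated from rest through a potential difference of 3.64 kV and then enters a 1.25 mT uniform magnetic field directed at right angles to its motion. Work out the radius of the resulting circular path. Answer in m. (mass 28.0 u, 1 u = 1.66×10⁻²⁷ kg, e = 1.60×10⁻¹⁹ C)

The kinetic energy gained is K = qV = (1×1.60×10^-19)(3640) = 5.82×10^-16 J.
v = √(2K/m) = 1.58×10^5 m/s.
r = mv/(qB) = (4.65×10^-26)(1.58×10^5) / [(1×1.60×10^-19)(1.25×10^-3)] = 36.8 m.

r ≈ 36.8 m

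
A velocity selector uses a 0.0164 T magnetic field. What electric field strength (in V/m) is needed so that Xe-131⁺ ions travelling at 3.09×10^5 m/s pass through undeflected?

E ≈ 5070 V/m

qE = qvB ⇒ E = vB = (3.09×10^5)(0.0164) = 5070 V/m.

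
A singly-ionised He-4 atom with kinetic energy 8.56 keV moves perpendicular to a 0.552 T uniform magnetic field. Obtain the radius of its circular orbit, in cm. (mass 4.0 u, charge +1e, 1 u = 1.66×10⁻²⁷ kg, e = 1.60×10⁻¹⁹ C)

r ≈ 4.83 cm

Convert the energy: K = 8.56 keV = 1.37×10^-15 J.
v = √(2K/m) = √(2·1.37×10^-15/6.64×10^-27) = 6.42×10^5 m/s.
r = mv/(qB) = (6.64×10^-27)(6.42×10^5) / [(1×1.60×10^-19)(0.552)] = 0.0483 m.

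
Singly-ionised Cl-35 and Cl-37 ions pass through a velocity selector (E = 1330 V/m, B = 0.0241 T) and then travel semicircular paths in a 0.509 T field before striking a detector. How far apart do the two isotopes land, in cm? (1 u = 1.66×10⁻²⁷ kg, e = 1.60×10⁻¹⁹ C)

Δd ≈ 0.450 cm

Both emerge at v = E/B₁ = 5.52×10^4 m/s.
r = mv/(qB₂), so r₁ = 0.03937 m and r₂ = 0.04162 m, giving Δr = 2.25×10^-3 m.
After a semicircle each ion lands a diameter 2r from the entry slit, so the separation is 2Δr = 4.50×10^-3 m.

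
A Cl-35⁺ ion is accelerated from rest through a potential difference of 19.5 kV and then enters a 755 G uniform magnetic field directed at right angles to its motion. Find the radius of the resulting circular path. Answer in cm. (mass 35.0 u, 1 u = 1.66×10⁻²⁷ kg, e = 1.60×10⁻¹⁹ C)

r ≈ 158 cm

The kinetic energy gained is K = qV = (1×1.60×10^-19)(1.95×10^4) = 3.12×10^-15 J.
v = √(2K/m) = 3.28×10^5 m/s.
r = mv/(qB) = (5.81×10^-26)(3.28×10^5) / [(1×1.60×10^-19)(0.0755)] = 1.58 m.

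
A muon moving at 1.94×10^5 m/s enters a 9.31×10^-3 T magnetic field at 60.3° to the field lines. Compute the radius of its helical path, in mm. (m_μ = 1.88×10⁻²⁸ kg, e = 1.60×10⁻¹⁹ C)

Only the perpendicular component v⊥ = v sin60.3° = 1.69×10^5 m/s is bent by the field.
r = m v⊥ /(qB) = (1.88×10^-28)(1.69×10^5) / [(1×1.60×10^-19)(9.31×10^-3)] = 0.0213 m.

r ≈ 21.3 mm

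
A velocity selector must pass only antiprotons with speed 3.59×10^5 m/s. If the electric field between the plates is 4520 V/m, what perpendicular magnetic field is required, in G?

B ≈ 126 G

qE = qvB ⇒ B = E/v = (4520) / (3.59×10^5) = 0.0126 T.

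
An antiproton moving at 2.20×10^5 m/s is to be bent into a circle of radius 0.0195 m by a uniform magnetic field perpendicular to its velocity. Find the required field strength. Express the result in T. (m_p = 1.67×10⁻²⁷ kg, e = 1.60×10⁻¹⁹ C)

qvB = mv²/r gives B = mv/(qr).
B = (1.67×10^-27)(2.20×10^5) / [(1×1.60×10^-19)(0.0195)] = 0.118 T.

B ≈ 0.118 T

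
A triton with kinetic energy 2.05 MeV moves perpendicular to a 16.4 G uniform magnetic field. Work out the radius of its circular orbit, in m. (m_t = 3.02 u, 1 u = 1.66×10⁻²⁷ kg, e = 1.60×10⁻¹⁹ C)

r ≈ 219 m

Convert the energy: K = 2.05 MeV = 3.28×10^-13 J.
v = √(2K/m) = √(2·3.28×10^-13/5.01×10^-27) = 1.14×10^7 m/s.
r = mv/(qB) = (5.01×10^-27)(1.14×10^7) / [(1×1.60×10^-19)(1.64×10^-3)] = 219 m.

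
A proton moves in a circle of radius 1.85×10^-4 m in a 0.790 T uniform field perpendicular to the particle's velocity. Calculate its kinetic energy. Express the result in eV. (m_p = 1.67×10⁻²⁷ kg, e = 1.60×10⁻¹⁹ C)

K ≈ 1.02 eV

v = qBr/m = (1×1.60×10^-19)(0.790)(1.85×10^-4) / (1.67×10^-27) = 1.40×10^4 m/s.
K = ½mv² = 0.5·(1.67×10^-27)·(1.40×10^4)² = 1.64×10^-19 J = 1.02 eV.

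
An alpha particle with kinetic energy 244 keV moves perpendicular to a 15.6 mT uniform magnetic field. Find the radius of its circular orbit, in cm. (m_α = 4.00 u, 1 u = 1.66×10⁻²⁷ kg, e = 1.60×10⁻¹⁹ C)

Convert the energy: K = 244 keV = 3.90×10^-14 J.
v = √(2K/m) = √(2·3.90×10^-14/6.64×10^-27) = 3.43×10^6 m/s.
r = mv/(qB) = (6.64×10^-27)(3.43×10^6) / [(2×1.60×10^-19)(0.0156)] = 4.56 m.

r ≈ 456 cm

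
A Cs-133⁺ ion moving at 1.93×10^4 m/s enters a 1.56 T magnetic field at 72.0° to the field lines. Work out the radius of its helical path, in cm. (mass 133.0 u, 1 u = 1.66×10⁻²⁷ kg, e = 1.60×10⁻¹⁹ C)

r ≈ 1.62 cm

Only the perpendicular component v⊥ = v sin72.0° = 1.84×10^4 m/s is bent by the field.
r = m v⊥ /(qB) = (2.21×10^-25)(1.84×10^4) / [(1×1.60×10^-19)(1.56)] = 0.0162 m.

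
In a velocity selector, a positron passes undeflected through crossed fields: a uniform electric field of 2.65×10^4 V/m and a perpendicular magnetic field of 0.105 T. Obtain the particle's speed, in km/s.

For zero net force, qE = qvB, so v = E/B.
v = (2.65×10^4) / (0.105) = 2.52×10^5 m/s.

v ≈ 252 km/s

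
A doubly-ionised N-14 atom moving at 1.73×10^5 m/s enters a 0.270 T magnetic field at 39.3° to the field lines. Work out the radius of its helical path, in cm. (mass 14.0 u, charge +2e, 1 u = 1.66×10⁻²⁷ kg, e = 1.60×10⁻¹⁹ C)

r ≈ 2.95 cm

Only the perpendicular component v⊥ = v sin39.3° = 1.10×10^5 m/s is bent by the field.
r = m v⊥ /(qB) = (2.32×10^-26)(1.10×10^5) / [(2×1.60×10^-19)(0.270)] = 0.0295 m.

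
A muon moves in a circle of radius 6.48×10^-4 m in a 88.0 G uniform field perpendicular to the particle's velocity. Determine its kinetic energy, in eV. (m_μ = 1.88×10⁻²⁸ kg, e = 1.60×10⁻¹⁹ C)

K ≈ 0.0138 eV

v = qBr/m = (1×1.60×10^-19)(8.80×10^-3)(6.48×10^-4) / (1.88×10^-28) = 4850 m/s.
K = ½mv² = 0.5·(1.88×10^-28)·(4850)² = 2.21×10^-21 J = 0.0138 eV.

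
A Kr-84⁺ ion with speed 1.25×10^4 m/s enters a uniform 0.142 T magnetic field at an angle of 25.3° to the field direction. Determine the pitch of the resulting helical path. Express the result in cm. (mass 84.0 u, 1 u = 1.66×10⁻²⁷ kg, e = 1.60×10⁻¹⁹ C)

The velocity component along B is v∥ = v cos25.3° = 1.13×10^4 m/s.
The cyclotron period T = 2πm/(qB) = 3.86×10^-5 s is set by m, q, B alone.
Pitch = v∥·T = (1.13×10^4)(3.86×10^-5) = 0.436 m.

pitch ≈ 43.6 cm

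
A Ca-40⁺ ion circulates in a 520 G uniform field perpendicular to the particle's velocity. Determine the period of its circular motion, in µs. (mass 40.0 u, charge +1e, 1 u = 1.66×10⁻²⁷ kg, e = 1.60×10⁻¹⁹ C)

T ≈ 50.1 µs

The cyclotron period is independent of speed: T = 2πm/(qB).
T = 2π(6.64×10^-26) / [(1×1.60×10^-19)(0.0520)] = 5.01×10^-5 s.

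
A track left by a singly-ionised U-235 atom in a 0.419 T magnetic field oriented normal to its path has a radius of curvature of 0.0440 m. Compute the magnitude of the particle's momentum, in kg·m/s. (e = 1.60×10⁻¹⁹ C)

Since qvB = mv²/r, the momentum p = mv = qBr.
p = (1×1.60×10^-19)(0.419)(0.0440) = 2.95×10^-21 kg·m/s.

p ≈ 2.95×10^-21 kg·m/s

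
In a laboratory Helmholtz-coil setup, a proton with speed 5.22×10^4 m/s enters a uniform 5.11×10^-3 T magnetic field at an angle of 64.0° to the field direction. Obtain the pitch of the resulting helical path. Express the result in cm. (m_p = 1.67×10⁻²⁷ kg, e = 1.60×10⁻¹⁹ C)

pitch ≈ 29.4 cm

The velocity component along B is v∥ = v cos64.0° = 2.29×10^4 m/s.
The cyclotron period T = 2πm/(qB) = 1.28×10^-5 s is set by m, q, B alone.
Pitch = v∥·T = (2.29×10^4)(1.28×10^-5) = 0.294 m.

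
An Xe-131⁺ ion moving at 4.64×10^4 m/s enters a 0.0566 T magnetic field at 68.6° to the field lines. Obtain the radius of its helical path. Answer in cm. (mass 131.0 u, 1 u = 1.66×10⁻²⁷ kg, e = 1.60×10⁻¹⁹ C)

r ≈ 104 cm

Only the perpendicular component v⊥ = v sin68.6° = 4.32×10^4 m/s is bent by the field.
r = m v⊥ /(qB) = (2.17×10^-25)(4.32×10^4) / [(1×1.60×10^-19)(0.0566)] = 1.04 m.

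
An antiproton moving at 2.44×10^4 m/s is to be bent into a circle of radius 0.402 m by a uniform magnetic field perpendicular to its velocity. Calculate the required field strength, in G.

qvB = mv²/r gives B = mv/(qr).
B = (1.67×10^-27)(2.44×10^4) / [(1×1.60×10^-19)(0.402)] = 6.34×10^-4 T.

B ≈ 6.34 G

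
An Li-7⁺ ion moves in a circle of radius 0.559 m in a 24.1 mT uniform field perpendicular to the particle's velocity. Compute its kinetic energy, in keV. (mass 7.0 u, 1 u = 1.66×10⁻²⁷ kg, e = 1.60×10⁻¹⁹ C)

v = qBr/m = (1×1.60×10^-19)(0.0241)(0.559) / (1.16×10^-26) = 1.85×10^5 m/s.
K = ½mv² = 0.5·(1.16×10^-26)·(1.85×10^5)² = 2.00×10^-16 J = 1.25 keV.

K ≈ 1.25 keV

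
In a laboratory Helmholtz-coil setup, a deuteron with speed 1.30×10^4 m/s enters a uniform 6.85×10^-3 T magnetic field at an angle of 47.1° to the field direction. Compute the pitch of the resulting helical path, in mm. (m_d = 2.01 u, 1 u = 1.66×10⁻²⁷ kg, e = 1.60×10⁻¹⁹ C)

pitch ≈ 169 mm

The velocity component along B is v∥ = v cos47.1° = 8850 m/s.
The cyclotron period T = 2πm/(qB) = 1.91×10^-5 s is set by m, q, B alone.
Pitch = v∥·T = (8850)(1.91×10^-5) = 0.169 m.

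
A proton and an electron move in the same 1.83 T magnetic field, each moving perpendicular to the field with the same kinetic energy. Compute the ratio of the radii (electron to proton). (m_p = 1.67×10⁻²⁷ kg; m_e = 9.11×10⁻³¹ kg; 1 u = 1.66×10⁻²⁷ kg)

ratio ≈ 0.0234

r = √(2mK)/(qB) ⇒ at equal K, r ∝ √m/q.
r_{electron}/r_{proton} = 0.0234.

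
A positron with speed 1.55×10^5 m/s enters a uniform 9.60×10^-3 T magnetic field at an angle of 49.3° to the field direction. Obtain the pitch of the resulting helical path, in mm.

The velocity component along B is v∥ = v cos49.3° = 1.01×10^5 m/s.
The cyclotron period T = 2πm/(qB) = 3.73×10^-9 s is set by m, q, B alone.
Pitch = v∥·T = (1.01×10^5)(3.73×10^-9) = 3.77×10^-4 m.

pitch ≈ 0.377 mm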